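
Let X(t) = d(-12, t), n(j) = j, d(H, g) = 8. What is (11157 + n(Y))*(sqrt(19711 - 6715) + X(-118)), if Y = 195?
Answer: 1384944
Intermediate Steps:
X(t) = 8
(11157 + n(Y))*(sqrt(19711 - 6715) + X(-118)) = (11157 + 195)*(sqrt(19711 - 6715) + 8) = 11352*(sqrt(12996) + 8) = 11352*(114 + 8) = 11352*122 = 1384944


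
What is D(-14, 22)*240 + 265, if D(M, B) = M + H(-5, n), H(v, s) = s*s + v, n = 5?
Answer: 1705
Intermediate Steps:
H(v, s) = v + s**2 (H(v, s) = s**2 + v = v + s**2)
D(M, B) = 20 + M (D(M, B) = M + (-5 + 5**2) = M + (-5 + 25) = M + 20 = 20 + M)
D(-14, 22)*240 + 265 = (20 - 14)*240 + 265 = 6*240 + 265 = 1440 + 265 = 1705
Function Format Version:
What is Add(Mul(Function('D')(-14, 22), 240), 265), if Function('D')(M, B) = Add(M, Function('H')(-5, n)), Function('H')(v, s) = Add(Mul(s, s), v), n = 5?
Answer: 1705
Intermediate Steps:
Function('H')(v, s) = Add(v, Pow(s, 2)) (Function('H')(v, s) = Add(Pow(s, 2), v) = Add(v, Pow(s, 2)))
Function('D')(M, B) = Add(20, M) (Function('D')(M, B) = Add(M, Add(-5, Pow(5, 2))) = Add(M, Add(-5, 25)) = Add(M, 20) = Add(20, M))
Add(Mul(Function('D')(-14, 22), 240), 265) = Add(Mul(Add(20, -14), 240), 265) = Add(Mul(6, 240), 265) = Add(1440, 265) = 1705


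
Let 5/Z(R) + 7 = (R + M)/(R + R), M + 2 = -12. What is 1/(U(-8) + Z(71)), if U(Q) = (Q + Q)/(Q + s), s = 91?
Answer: -77771/73922 ≈ -1.0521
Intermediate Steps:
M = -14 (M = -2 - 12 = -14)
Z(R) = 5/(-7 + (-14 + R)/(2*R)) (Z(R) = 5/(-7 + (R - 14)/(R + R)) = 5/(-7 + (-14 + R)/((2*R))) = 5/(-7 + (-14 + R)*(1/(2*R))) = 5/(-7 + (-14 + R)/(2*R)))
U(Q) = 2*Q/(91 + Q) (U(Q) = (Q + Q)/(Q + 91) = (2*Q)/(91 + Q) = 2*Q/(91 + Q))
1/(U(-8) + Z(71)) = 1/(2*(-8)/(91 - 8) - 10*71/(14 + 13*71)) = 1/(2*(-8)/83 - 10*71/(14 + 923)) = 1/(2*(-8)*(1/83) - 10*71/937) = 1/(-16/83 - 10*71*1/937) = 1/(-16/83 - 710/937) = 1/(-73922/77771) = -77771/73922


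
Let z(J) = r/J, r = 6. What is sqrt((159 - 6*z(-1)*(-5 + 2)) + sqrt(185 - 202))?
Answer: sqrt(51 + I*sqrt(17)) ≈ 7.1472 + 0.28844*I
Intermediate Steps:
z(J) = 6/J
sqrt((159 - 6*z(-1)*(-5 + 2)) + sqrt(185 - 202)) = sqrt((159 - 6*(6/(-1))*(-5 + 2)) + sqrt(185 - 202)) = sqrt((159 - 6*(6*(-1))*(-3)) + sqrt(-17)) = sqrt((159 - 6*(-6)*(-3)) + I*sqrt(17)) = sqrt((159 - (-36)*(-3)) + I*sqrt(17)) = sqrt((159 - 1*108) + I*sqrt(17)) = sqrt((159 - 108) + I*sqrt(17)) = sqrt(51 + I*sqrt(17))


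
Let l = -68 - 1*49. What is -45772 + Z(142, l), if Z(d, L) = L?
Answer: -45889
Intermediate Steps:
l = -117 (l = -68 - 49 = -117)
-45772 + Z(142, l) = -45772 - 117 = -45889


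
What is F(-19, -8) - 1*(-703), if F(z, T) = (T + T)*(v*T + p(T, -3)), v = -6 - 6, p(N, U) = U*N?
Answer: -1217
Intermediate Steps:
p(N, U) = N*U
v = -12
F(z, T) = -30*T**2 (F(z, T) = (T + T)*(-12*T + T*(-3)) = (2*T)*(-12*T - 3*T) = (2*T)*(-15*T) = -30*T**2)
F(-19, -8) - 1*(-703) = -30*(-8)**2 - 1*(-703) = -30*64 + 703 = -1920 + 703 = -1217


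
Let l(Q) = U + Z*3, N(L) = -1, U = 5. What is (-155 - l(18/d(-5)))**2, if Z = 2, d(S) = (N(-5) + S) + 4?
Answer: 27556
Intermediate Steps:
d(S) = 3 + S (d(S) = (-1 + S) + 4 = 3 + S)
l(Q) = 11 (l(Q) = 5 + 2*3 = 5 + 6 = 11)
(-155 - l(18/d(-5)))**2 = (-155 - 1*11)**2 = (-155 - 11)**2 = (-166)**2 = 27556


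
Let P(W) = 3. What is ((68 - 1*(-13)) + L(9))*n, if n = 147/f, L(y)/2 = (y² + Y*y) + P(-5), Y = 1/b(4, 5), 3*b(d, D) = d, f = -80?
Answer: -15435/32 ≈ -482.34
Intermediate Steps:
b(d, D) = d/3
Y = ¾ (Y = 1/((⅓)*4) = 1/(4/3) = ¾ ≈ 0.75000)
L(y) = 6 + 2*y² + 3*y/2 (L(y) = 2*((y² + 3*y/4) + 3) = 2*(3 + y² + 3*y/4) = 6 + 2*y² + 3*y/2)
n = -147/80 (n = 147/(-80) = 147*(-1/80) = -147/80 ≈ -1.8375)
((68 - 1*(-13)) + L(9))*n = ((68 - 1*(-13)) + (6 + 2*9² + (3/2)*9))*(-147/80) = ((68 + 13) + (6 + 2*81 + 27/2))*(-147/80) = (81 + (6 + 162 + 27/2))*(-147/80) = (81 + 363/2)*(-147/80) = (525/2)*(-147/80) = -15435/32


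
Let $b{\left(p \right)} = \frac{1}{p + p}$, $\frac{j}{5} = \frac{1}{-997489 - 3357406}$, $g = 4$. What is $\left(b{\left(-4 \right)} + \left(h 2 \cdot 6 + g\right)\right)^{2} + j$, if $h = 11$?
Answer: $\frac{1029121785987}{55742656} \approx 18462.0$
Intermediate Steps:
$j = - \frac{1}{870979}$ ($j = \frac{5}{-997489 - 3357406} = \frac{5}{-4354895} = 5 \left(- \frac{1}{4354895}\right) = - \frac{1}{870979} \approx -1.1481 \cdot 10^{-6}$)
$b{\left(p \right)} = \frac{1}{2 p}$
$\left(b{\left(-4 \right)} + \left(h 2 \cdot 6 + g\right)\right)^{2} + j = \left(\frac{1}{2 \left(-4\right)} + \left(11 \cdot 2 \cdot 6 + 4\right)\right)^{2} - \frac{1}{870979} = \left(\frac{1}{2} \left(- \frac{1}{4}\right) + \left(11 \cdot 12 + 4\right)\right)^{2} - \frac{1}{870979} = \left(- \frac{1}{8} + \left(132 + 4\right)\right)^{2} - \frac{1}{870979} = \left(- \frac{1}{8} + 136\right)^{2} - \frac{1}{870979} = \left(\frac{1087}{8}\right)^{2} - \frac{1}{870979} = \frac{1181569}{64} - \frac{1}{870979} = \frac{1029121785987}{55742656}$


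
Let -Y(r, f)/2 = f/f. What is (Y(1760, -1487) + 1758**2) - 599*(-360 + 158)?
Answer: 3211560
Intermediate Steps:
Y(r, f) = -2 (Y(r, f) = -2*f/f = -2*1 = -2)
(Y(1760, -1487) + 1758**2) - 599*(-360 + 158) = (-2 + 1758**2) - 599*(-360 + 158) = (-2 + 3090564) - 599*(-202) = 3090562 + 120998 = 3211560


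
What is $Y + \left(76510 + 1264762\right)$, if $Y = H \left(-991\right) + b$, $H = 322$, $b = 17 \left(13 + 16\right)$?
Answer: $1022663$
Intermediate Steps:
$b = 493$ ($b = 17 \cdot 29 = 493$)
$Y = -318609$ ($Y = 322 \left(-991\right) + 493 = -319102 + 493 = -318609$)
$Y + \left(76510 + 1264762\right) = -318609 + \left(76510 + 1264762\right) = -318609 + 1341272 = 1022663$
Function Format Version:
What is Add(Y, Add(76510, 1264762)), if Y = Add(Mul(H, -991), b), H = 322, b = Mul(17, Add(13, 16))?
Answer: 1022663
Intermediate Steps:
b = 493 (b = Mul(17, 29) = 493)
Y = -318609 (Y = Add(Mul(322, -991), 493) = Add(-319102, 493) = -318609)
Add(Y, Add(76510, 1264762)) = Add(-318609, Add(76510, 1264762)) = Add(-318609, 1341272) = 1022663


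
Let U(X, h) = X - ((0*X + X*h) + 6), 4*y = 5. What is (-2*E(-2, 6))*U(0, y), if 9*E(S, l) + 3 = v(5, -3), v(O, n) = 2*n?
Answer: -12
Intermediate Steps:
y = 5/4 (y = (¼)*5 = 5/4 ≈ 1.2500)
E(S, l) = -1 (E(S, l) = -⅓ + (2*(-3))/9 = -⅓ + (⅑)*(-6) = -⅓ - ⅔ = -1)
U(X, h) = -6 + X - X*h (U(X, h) = X - ((0 + X*h) + 6) = X - (X*h + 6) = X - (6 + X*h) = X + (-6 - X*h) = -6 + X - X*h)
(-2*E(-2, 6))*U(0, y) = (-2*(-1))*(-6 + 0 - 1*0*5/4) = 2*(-6 + 0 + 0) = 2*(-6) = -12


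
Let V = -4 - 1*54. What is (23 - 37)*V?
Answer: 812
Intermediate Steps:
V = -58 (V = -4 - 54 = -58)
(23 - 37)*V = (23 - 37)*(-58) = -14*(-58) = 812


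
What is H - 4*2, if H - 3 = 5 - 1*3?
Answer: -3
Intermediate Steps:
H = 5 (H = 3 + (5 - 1*3) = 3 + (5 - 3) = 3 + 2 = 5)
H - 4*2 = 5 - 4*2 = 5 - 8 = -3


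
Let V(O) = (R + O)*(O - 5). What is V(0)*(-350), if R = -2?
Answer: -3500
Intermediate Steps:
V(O) = (-5 + O)*(-2 + O) (V(O) = (-2 + O)*(O - 5) = (-2 + O)*(-5 + O) = (-5 + O)*(-2 + O))
V(0)*(-350) = (10 + 0² - 7*0)*(-350) = (10 + 0 + 0)*(-350) = 10*(-350) = -3500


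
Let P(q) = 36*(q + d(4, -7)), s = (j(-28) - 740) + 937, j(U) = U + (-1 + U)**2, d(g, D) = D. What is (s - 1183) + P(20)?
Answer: 295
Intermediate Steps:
s = 1010 (s = ((-28 + (-1 - 28)**2) - 740) + 937 = ((-28 + (-29)**2) - 740) + 937 = ((-28 + 841) - 740) + 937 = (813 - 740) + 937 = 73 + 937 = 1010)
P(q) = -252 + 36*q (P(q) = 36*(q - 7) = 36*(-7 + q) = -252 + 36*q)
(s - 1183) + P(20) = (1010 - 1183) + (-252 + 36*20) = -173 + (-252 + 720) = -173 + 468 = 295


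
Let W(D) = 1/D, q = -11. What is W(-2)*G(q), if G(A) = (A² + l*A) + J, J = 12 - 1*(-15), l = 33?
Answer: 215/2 ≈ 107.50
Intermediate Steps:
W(D) = 1/D
J = 27 (J = 12 + 15 = 27)
G(A) = 27 + A² + 33*A (G(A) = (A² + 33*A) + 27 = 27 + A² + 33*A)
W(-2)*G(q) = (27 + (-11)² + 33*(-11))/(-2) = -(27 + 121 - 363)/2 = -½*(-215) = 215/2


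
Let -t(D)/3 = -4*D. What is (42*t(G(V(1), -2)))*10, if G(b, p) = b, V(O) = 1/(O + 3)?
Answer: 1260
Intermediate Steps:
V(O) = 1/(3 + O)
t(D) = 12*D (t(D) = -(-12)*D = 12*D)
(42*t(G(V(1), -2)))*10 = (42*(12/(3 + 1)))*10 = (42*(12/4))*10 = (42*(12*(¼)))*10 = (42*3)*10 = 126*10 = 1260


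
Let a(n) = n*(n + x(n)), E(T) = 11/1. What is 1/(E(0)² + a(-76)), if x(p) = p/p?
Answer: 1/5821 ≈ 0.00017179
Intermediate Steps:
x(p) = 1
E(T) = 11 (E(T) = 11*1 = 11)
a(n) = n*(1 + n) (a(n) = n*(n + 1) = n*(1 + n))
1/(E(0)² + a(-76)) = 1/(11² - 76*(1 - 76)) = 1/(121 - 76*(-75)) = 1/(121 + 5700) = 1/5821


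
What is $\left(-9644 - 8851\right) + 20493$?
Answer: $1998$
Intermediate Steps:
$\left(-9644 - 8851\right) + 20493 = -18495 + 20493 = 1998$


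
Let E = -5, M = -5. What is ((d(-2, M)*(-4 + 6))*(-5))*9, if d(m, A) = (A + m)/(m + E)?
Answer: -90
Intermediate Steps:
d(m, A) = (A + m)/(-5 + m) (d(m, A) = (A + m)/(m - 5) = (A + m)/(-5 + m))
((d(-2, M)*(-4 + 6))*(-5))*9 = ((((-5 - 2)/(-5 - 2))*(-4 + 6))*(-5))*9 = (((-7/(-7))*2)*(-5))*9 = ((-⅐*(-7)*2)*(-5))*9 = ((1*2)*(-5))*9 = (2*(-5))*9 = -10*9 = -90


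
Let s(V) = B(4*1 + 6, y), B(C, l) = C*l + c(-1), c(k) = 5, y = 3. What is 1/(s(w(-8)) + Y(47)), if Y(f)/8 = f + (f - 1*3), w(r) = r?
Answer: 1/763 ≈ 0.0013106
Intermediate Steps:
B(C, l) = 5 + C*l (B(C, l) = C*l + 5 = 5 + C*l)
Y(f) = -24 + 16*f (Y(f) = 8*(f + (f - 1*3)) = 8*(f + (f - 3)) = 8*(f + (-3 + f)) = 8*(-3 + 2*f) = -24 + 16*f)
s(V) = 35 (s(V) = 5 + (4*1 + 6)*3 = 5 + (4 + 6)*3 = 5 + 10*3 = 5 + 30 = 35)
1/(s(w(-8)) + Y(47)) = 1/(35 + (-24 + 16*47)) = 1/(35 + (-24 + 752)) = 1/(35 + 728) = 1/763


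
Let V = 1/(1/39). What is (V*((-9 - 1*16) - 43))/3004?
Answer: -663/751 ≈ -0.88282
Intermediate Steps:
V = 39 (V = 1/(1/39) = 39)
(V*((-9 - 1*16) - 43))/3004 = (39*((-9 - 1*16) - 43))/3004 = (39*((-9 - 16) - 43))*(1/3004) = (39*(-25 - 43))*(1/3004) = (39*(-68))*(1/3004) = -2652*1/3004 = -663/751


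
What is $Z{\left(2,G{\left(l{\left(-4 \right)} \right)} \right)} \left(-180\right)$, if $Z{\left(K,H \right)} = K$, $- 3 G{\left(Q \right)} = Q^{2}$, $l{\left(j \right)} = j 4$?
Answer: $-360$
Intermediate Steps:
$l{\left(j \right)} = 4 j$
$G{\left(Q \right)} = - \frac{Q^{2}}{3}$
$Z{\left(2,G{\left(l{\left(-4 \right)} \right)} \right)} \left(-180\right) = 2 \left(-180\right) = -360$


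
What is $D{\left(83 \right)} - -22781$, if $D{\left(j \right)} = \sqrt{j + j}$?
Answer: $22781 + \sqrt{166} \approx 22794.0$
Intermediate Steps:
$D{\left(j \right)} = \sqrt{2} \sqrt{j}$ ($D{\left(j \right)} = \sqrt{2 j} = \sqrt{2} \sqrt{j}$)
$D{\left(83 \right)} - -22781 = \sqrt{2} \sqrt{83} - -22781 = \sqrt{166} + 22781 = 22781 + \sqrt{166}$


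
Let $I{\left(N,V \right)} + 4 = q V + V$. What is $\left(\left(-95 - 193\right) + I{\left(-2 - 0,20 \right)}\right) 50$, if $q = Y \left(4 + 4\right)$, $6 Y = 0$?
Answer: $-13600$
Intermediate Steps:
$Y = 0$ ($Y = \frac{1}{6} \cdot 0 = 0$)
$q = 0$ ($q = 0 \left(4 + 4\right) = 0 \cdot 8 = 0$)
$I{\left(N,V \right)} = -4 + V$ ($I{\left(N,V \right)} = -4 + \left(0 V + V\right) = -4 + \left(0 + V\right) = -4 + V$)
$\left(\left(-95 - 193\right) + I{\left(-2 - 0,20 \right)}\right) 50 = \left(\left(-95 - 193\right) + \left(-4 + 20\right)\right) 50 = \left(-288 + 16\right) 50 = \left(-272\right) 50 = -13600$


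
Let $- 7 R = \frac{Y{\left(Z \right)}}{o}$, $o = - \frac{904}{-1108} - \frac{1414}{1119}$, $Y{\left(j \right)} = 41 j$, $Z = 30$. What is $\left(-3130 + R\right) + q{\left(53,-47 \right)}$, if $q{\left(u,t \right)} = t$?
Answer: $- \frac{1352581443}{485744} \approx -2784.6$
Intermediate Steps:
$o = - \frac{138784}{309963}$ ($o = \left(-904\right) \left(- \frac{1}{1108}\right) - \frac{1414}{1119} = \frac{226}{277} - \frac{1414}{1119} = - \frac{138784}{309963} \approx -0.44774$)
$R = \frac{190627245}{485744}$ ($R = - \frac{41 \cdot 30 \frac{1}{- \frac{138784}{309963}}}{7} = - \frac{1230 \left(- \frac{309963}{138784}\right)}{7} = \left(- \frac{1}{7}\right) \left(- \frac{190627245}{69392}\right) = \frac{190627245}{485744} \approx 392.44$)
$\left(-3130 + R\right) + q{\left(53,-47 \right)} = \left(-3130 + \frac{190627245}{485744}\right) - 47 = - \frac{1329751475}{485744} - 47 = - \frac{1352581443}{485744}$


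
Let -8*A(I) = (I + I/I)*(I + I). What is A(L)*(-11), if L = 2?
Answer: 33/2 ≈ 16.500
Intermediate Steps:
A(I) = -I*(1 + I)/4 (A(I) = -(I + I/I)*(I + I)/8 = -(I + 1)*2*I/8 = -(1 + I)*2*I/8 = -I*(1 + I)/4)
A(L)*(-11) = -1/4*2*(1 + 2)*(-11) = -1/4*2*3*(-11) = -3/2*(-11) = 33/2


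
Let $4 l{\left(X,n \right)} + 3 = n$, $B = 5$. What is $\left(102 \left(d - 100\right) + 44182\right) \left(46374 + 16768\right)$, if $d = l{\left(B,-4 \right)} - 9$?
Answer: $2076456241$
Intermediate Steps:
$l{\left(X,n \right)} = - \frac{3}{4} + \frac{n}{4}$
$d = - \frac{43}{4}$ ($d = \left(- \frac{3}{4} + \frac{1}{4} \left(-4\right)\right) - 9 = \left(- \frac{3}{4} - 1\right) - 9 = - \frac{7}{4} - 9 = - \frac{43}{4} \approx -10.75$)
$\left(102 \left(d - 100\right) + 44182\right) \left(46374 + 16768\right) = \left(102 \left(- \frac{43}{4} - 100\right) + 44182\right) \left(46374 + 16768\right) = \left(102 \left(- \frac{443}{4}\right) + 44182\right) 63142 = \left(- \frac{22593}{2} + 44182\right) 63142 = \frac{65771}{2} \cdot 63142 = 2076456241$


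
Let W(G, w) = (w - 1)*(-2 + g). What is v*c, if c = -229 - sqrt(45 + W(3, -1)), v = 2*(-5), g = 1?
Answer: 2290 + 10*sqrt(47) ≈ 2358.6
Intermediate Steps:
v = -10
W(G, w) = 1 - w (W(G, w) = (w - 1)*(-2 + 1) = (-1 + w)*(-1) = 1 - w)
c = -229 - sqrt(47) (c = -229 - sqrt(45 + (1 - 1*(-1))) = -229 - sqrt(45 + (1 + 1)) = -229 - sqrt(45 + 2) = -229 - sqrt(47) ≈ -235.86)
v*c = -10*(-229 - sqrt(47)) = 2290 + 10*sqrt(47)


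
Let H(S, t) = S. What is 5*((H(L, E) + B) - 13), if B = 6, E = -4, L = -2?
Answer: -45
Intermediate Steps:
5*((H(L, E) + B) - 13) = 5*((-2 + 6) - 13) = 5*(4 - 13) = 5*(-9) = -45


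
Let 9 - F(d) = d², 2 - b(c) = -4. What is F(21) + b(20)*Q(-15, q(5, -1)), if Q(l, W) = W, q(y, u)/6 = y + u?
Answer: -288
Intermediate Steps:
b(c) = 6 (b(c) = 2 - 1*(-4) = 2 + 4 = 6)
q(y, u) = 6*u + 6*y (q(y, u) = 6*(y + u) = 6*(u + y) = 6*u + 6*y)
F(d) = 9 - d²
F(21) + b(20)*Q(-15, q(5, -1)) = (9 - 1*21²) + 6*(6*(-1) + 6*5) = (9 - 1*441) + 6*(-6 + 30) = (9 - 441) + 6*24 = -432 + 144 = -288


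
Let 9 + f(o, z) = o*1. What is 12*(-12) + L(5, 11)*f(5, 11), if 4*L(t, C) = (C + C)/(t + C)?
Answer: -1163/8 ≈ -145.38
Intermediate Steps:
L(t, C) = C/(2*(C + t)) (L(t, C) = ((C + C)/(t + C))/4 = ((2*C)/(C + t))/4 = (2*C/(C + t))/4 = C/(2*(C + t)))
f(o, z) = -9 + o (f(o, z) = -9 + o*1 = -9 + o)
12*(-12) + L(5, 11)*f(5, 11) = 12*(-12) + ((½)*11/(11 + 5))*(-9 + 5) = -144 + ((½)*11/16)*(-4) = -144 + ((½)*11*(1/16))*(-4) = -144 + (11/32)*(-4) = -144 - 11/8 = -1163/8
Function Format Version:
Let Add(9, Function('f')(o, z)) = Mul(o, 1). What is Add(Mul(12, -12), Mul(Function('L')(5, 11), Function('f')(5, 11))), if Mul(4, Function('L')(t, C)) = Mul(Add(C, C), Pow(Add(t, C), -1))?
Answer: Rational(-1163, 8) ≈ -145.38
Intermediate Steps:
Function('L')(t, C) = Mul(Rational(1, 2), C, Pow(Add(C, t), -1)) (Function('L')(t, C) = Mul(Rational(1, 4), Mul(Add(C, C), Pow(Add(t, C), -1))) = Mul(Rational(1, 4), Mul(Mul(2, C), Pow(Add(C, t), -1))) = Mul(Rational(1, 4), Mul(2, C, Pow(Add(C, t), -1))) = Mul(Rational(1, 2), C, Pow(Add(C, t), -1)))
Function('f')(o, z) = Add(-9, o) (Function('f')(o, z) = Add(-9, Mul(o, 1)) = Add(-9, o))
Add(Mul(12, -12), Mul(Function('L')(5, 11), Function('f')(5, 11))) = Add(Mul(12, -12), Mul(Mul(Rational(1, 2), 11, Pow(Add(11, 5), -1)), Add(-9, 5))) = Add(-144, Mul(Mul(Rational(1, 2), 11, Pow(16, -1)), -4)) = Add(-144, Mul(Mul(Rational(1, 2), 11, Rational(1, 16)), -4)) = Add(-144, Mul(Rational(11, 32), -4)) = Add(-144, Rational(-11, 8)) = Rational(-1163, 8)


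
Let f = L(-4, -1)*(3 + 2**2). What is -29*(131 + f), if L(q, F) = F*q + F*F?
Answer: -4814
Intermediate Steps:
L(q, F) = F**2 + F*q (L(q, F) = F*q + F**2 = F**2 + F*q)
f = 35 (f = (-(-1 - 4))*(3 + 2**2) = (-1*(-5))*(3 + 4) = 5*7 = 35)
-29*(131 + f) = -29*(131 + 35) = -29*166 = -4814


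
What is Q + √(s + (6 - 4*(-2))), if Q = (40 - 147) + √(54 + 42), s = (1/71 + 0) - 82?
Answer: -107 + 4*√6 + I*√342717/71 ≈ -97.202 + 8.2454*I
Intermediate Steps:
s = -5821/71 (s = (1/71 + 0) - 82 = 1/71 - 82 = -5821/71 ≈ -81.986)
Q = -107 + 4*√6 (Q = -107 + √96 = -107 + 4*√6 ≈ -97.202)
Q + √(s + (6 - 4*(-2))) = (-107 + 4*√6) + √(-5821/71 + (6 - 4*(-2))) = (-107 + 4*√6) + √(-5821/71 + (6 + 8)) = (-107 + 4*√6) + √(-5821/71 + 14) = (-107 + 4*√6) + √(-4827/71) = (-107 + 4*√6) + I*√342717/71 = -107 + 4*√6 + I*√342717/71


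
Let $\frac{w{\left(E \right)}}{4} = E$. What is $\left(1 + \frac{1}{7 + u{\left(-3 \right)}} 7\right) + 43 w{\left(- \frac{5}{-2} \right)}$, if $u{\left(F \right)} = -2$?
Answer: $\frac{2162}{5} \approx 432.4$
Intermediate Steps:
$w{\left(E \right)} = 4 E$
$\left(1 + \frac{1}{7 + u{\left(-3 \right)}} 7\right) + 43 w{\left(- \frac{5}{-2} \right)} = \left(1 + \frac{1}{7 - 2} \cdot 7\right) + 43 \cdot 4 \left(- \frac{5}{-2}\right) = \left(1 + \frac{1}{5} \cdot 7\right) + 43 \cdot 4 \left(\left(-5\right) \left(- \frac{1}{2}\right)\right) = \left(1 + \frac{1}{5} \cdot 7\right) + 43 \cdot 4 \cdot \frac{5}{2} = \left(1 + \frac{7}{5}\right) + 43 \cdot 10 = \frac{12}{5} + 430 = \frac{2162}{5}$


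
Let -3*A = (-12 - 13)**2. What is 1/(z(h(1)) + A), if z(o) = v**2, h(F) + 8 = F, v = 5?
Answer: -3/550 ≈ -0.0054545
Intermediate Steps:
h(F) = -8 + F
z(o) = 25 (z(o) = 5**2 = 25)
A = -625/3 (A = -(-12 - 13)**2/3 = -1/3*(-25)**2 = -1/3*625 = -625/3 ≈ -208.33)
1/(z(h(1)) + A) = 1/(25 - 625/3) = 1/(-550/3) = -3/550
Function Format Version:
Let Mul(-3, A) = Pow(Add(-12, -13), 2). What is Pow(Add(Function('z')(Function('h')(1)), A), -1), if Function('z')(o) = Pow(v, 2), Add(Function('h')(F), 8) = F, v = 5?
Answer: Rational(-3, 550) ≈ -0.0054545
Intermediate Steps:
Function('h')(F) = Add(-8, F)
Function('z')(o) = 25 (Function('z')(o) = Pow(5, 2) = 25)
A = Rational(-625, 3) (A = Mul(Rational(-1, 3), Pow(Add(-12, -13), 2)) = Mul(Rational(-1, 3), Pow(-25, 2)) = Mul(Rational(-1, 3), 625) = Rational(-625, 3) ≈ -208.33)
Pow(Add(Function('z')(Function('h')(1)), A), -1) = Pow(Add(25, Rational(-625, 3)), -1) = Pow(Rational(-550, 3), -1) = Rational(-3, 550)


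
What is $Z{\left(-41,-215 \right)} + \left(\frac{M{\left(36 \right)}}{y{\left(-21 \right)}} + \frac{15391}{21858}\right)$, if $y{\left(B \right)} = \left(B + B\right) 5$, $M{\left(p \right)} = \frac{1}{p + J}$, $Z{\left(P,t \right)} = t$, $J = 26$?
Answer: $- \frac{3388151691}{15810620} \approx -214.3$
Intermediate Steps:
$M{\left(p \right)} = \frac{1}{26 + p}$ ($M{\left(p \right)} = \frac{1}{p + 26} = \frac{1}{26 + p}$)
$y{\left(B \right)} = 10 B$ ($y{\left(B \right)} = 2 B 5 = 10 B$)
$Z{\left(-41,-215 \right)} + \left(\frac{M{\left(36 \right)}}{y{\left(-21 \right)}} + \frac{15391}{21858}\right) = -215 + \left(\frac{1}{\left(26 + 36\right) 10 \left(-21\right)} + \frac{15391}{21858}\right) = -215 + \left(\frac{1}{62 \left(-210\right)} + 15391 \cdot \frac{1}{21858}\right) = -215 + \left(\frac{1}{62} \left(- \frac{1}{210}\right) + \frac{15391}{21858}\right) = -215 + \left(- \frac{1}{13020} + \frac{15391}{21858}\right) = -215 + \frac{11131609}{15810620} = - \frac{3388151691}{15810620}$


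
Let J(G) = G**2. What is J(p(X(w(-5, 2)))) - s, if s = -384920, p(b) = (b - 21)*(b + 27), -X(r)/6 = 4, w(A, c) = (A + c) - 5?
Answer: 403145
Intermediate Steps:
w(A, c) = -5 + A + c
X(r) = -24 (X(r) = -6*4 = -24)
p(b) = (-21 + b)*(27 + b)
J(p(X(w(-5, 2)))) - s = (-567 + (-24)**2 + 6*(-24))**2 - 1*(-384920) = (-567 + 576 - 144)**2 + 384920 = (-135)**2 + 384920 = 18225 + 384920 = 403145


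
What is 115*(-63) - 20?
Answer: -7265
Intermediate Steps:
115*(-63) - 20 = -7245 - 20 = -7265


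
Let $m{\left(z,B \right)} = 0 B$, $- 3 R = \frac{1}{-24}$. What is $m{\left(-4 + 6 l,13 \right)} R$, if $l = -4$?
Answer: $0$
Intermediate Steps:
$R = \frac{1}{72}$ ($R = - \frac{1}{3 \left(-24\right)} = \left(- \frac{1}{3}\right) \left(- \frac{1}{24}\right) = \frac{1}{72} \approx 0.013889$)
$m{\left(z,B \right)} = 0$
$m{\left(-4 + 6 l,13 \right)} R = 0 \cdot \frac{1}{72} = 0$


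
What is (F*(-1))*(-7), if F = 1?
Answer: 7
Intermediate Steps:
(F*(-1))*(-7) = (1*(-1))*(-7) = -1*(-7) = 7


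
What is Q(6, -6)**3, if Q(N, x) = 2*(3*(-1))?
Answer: -216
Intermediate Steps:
Q(N, x) = -6 (Q(N, x) = 2*(-3) = -6)
Q(6, -6)**3 = (-6)**3 = -216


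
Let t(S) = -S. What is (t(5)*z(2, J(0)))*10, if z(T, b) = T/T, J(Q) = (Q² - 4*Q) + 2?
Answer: -50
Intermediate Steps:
J(Q) = 2 + Q² - 4*Q
z(T, b) = 1
(t(5)*z(2, J(0)))*10 = (-1*5*1)*10 = -5*1*10 = -5*10 = -50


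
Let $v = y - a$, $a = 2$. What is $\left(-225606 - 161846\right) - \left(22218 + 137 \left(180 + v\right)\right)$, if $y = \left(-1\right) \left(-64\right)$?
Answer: $-442824$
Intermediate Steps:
$y = 64$
$v = 62$ ($v = 64 - 2 = 62$)
$\left(-225606 - 161846\right) - \left(22218 + 137 \left(180 + v\right)\right) = \left(-225606 - 161846\right) - \left(22218 + 137 \left(180 + 62\right)\right) = -387452 - 55372 = -442824$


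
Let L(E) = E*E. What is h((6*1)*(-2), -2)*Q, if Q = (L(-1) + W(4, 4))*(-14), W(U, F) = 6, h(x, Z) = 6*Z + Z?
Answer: 1372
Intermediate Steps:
L(E) = E²
h(x, Z) = 7*Z
Q = -98 (Q = ((-1)² + 6)*(-14) = (1 + 6)*(-14) = 7*(-14) = -98)
h((6*1)*(-2), -2)*Q = (7*(-2))*(-98) = -14*(-98) = 1372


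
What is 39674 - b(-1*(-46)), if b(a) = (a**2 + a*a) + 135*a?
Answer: 29232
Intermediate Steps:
b(a) = 2*a**2 + 135*a (b(a) = (a**2 + a**2) + 135*a = 2*a**2 + 135*a)
39674 - b(-1*(-46)) = 39674 - (-1*(-46))*(135 + 2*(-1*(-46))) = 39674 - 46*(135 + 2*46) = 39674 - 46*(135 + 92) = 39674 - 46*227 = 39674 - 1*10442 = 39674 - 10442 = 29232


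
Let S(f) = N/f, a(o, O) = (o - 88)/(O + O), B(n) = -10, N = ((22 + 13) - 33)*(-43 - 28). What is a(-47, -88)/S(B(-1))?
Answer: 675/12496 ≈ 0.054017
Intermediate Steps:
N = -142 (N = (35 - 33)*(-71) = 2*(-71) = -142)
a(o, O) = (-88 + o)/(2*O) (a(o, O) = (-88 + o)/((2*O)) = (-88 + o)*(1/(2*O)) = (-88 + o)/(2*O))
S(f) = -142/f
a(-47, -88)/S(B(-1)) = ((½)*(-88 - 47)/(-88))/((-142/(-10))) = ((½)*(-1/88)*(-135))/((-142*(-⅒))) = 135/(176*(71/5)) = (135/176)*(5/71) = 675/12496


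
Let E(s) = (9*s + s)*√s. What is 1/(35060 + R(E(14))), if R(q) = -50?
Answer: 1/35010 ≈ 2.8563e-5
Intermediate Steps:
E(s) = 10*s^(3/2) (E(s) = (10*s)*√s = 10*s^(3/2))
1/(35060 + R(E(14))) = 1/(35060 - 50) = 1/35010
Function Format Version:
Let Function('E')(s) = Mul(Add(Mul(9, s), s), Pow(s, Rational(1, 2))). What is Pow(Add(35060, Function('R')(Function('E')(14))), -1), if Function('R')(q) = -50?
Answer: Rational(1, 35010) ≈ 2.8563e-5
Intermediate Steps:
Function('E')(s) = Mul(10, Pow(s, Rational(3, 2))) (Function('E')(s) = Mul(Mul(10, s), Pow(s, Rational(1, 2))) = Mul(10, Pow(s, Rational(3, 2))))
Pow(Add(35060, Function('R')(Function('E')(14))), -1) = Pow(Add(35060, -50), -1) = Pow(35010, -1) = Rational(1, 35010)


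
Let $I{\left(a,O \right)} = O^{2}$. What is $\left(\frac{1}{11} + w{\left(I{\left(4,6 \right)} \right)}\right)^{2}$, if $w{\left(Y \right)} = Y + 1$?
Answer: $\frac{166464}{121} \approx 1375.7$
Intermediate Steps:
$w{\left(Y \right)} = 1 + Y$
$\left(\frac{1}{11} + w{\left(I{\left(4,6 \right)} \right)}\right)^{2} = \left(\frac{1}{11} + \left(1 + 6^{2}\right)\right)^{2} = \left(\frac{1}{11} + \left(1 + 36\right)\right)^{2} = \left(\frac{1}{11} + 37\right)^{2} = \left(\frac{408}{11}\right)^{2} = \frac{166464}{121}$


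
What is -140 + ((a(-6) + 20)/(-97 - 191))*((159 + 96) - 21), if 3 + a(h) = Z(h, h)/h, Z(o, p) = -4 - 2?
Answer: -1237/8 ≈ -154.63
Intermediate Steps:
Z(o, p) = -6
a(h) = -3 - 6/h
-140 + ((a(-6) + 20)/(-97 - 191))*((159 + 96) - 21) = -140 + (((-3 - 6/(-6)) + 20)/(-97 - 191))*((159 + 96) - 21) = -140 + (((-3 - 6*(-1/6)) + 20)/(-288))*(255 - 21) = -140 + (((-3 + 1) + 20)*(-1/288))*234 = -140 + ((-2 + 20)*(-1/288))*234 = -140 + (18*(-1/288))*234 = -140 - 1/16*234 = -140 - 117/8 = -1237/8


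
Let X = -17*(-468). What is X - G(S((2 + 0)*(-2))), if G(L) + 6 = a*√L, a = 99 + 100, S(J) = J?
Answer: 7962 - 398*I ≈ 7962.0 - 398.0*I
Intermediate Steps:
X = 7956
a = 199
G(L) = -6 + 199*√L
X - G(S((2 + 0)*(-2))) = 7956 - (-6 + 199*√((2 + 0)*(-2))) = 7956 - (-6 + 199*√(2*(-2))) = 7956 - (-6 + 199*√(-4)) = 7956 - (-6 + 199*(2*I)) = 7956 - (-6 + 398*I) = 7956 + (6 - 398*I) = 7962 - 398*I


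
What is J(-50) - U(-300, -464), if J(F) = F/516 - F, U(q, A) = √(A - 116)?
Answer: 12875/258 - 2*I*√145 ≈ 49.903 - 24.083*I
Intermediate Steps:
U(q, A) = √(-116 + A)
J(F) = -515*F/516 (J(F) = F*(1/516) - F = F/516 - F = -515*F/516)
J(-50) - U(-300, -464) = -515/516*(-50) - √(-116 - 464) = 12875/258 - √(-580) = 12875/258 - 2*I*√145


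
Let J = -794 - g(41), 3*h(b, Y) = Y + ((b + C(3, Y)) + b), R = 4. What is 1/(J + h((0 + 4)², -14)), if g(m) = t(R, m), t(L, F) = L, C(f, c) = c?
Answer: -3/2390 ≈ -0.0012552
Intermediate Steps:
g(m) = 4
h(b, Y) = 2*Y/3 + 2*b/3 (h(b, Y) = (Y + ((b + Y) + b))/3 = (Y + ((Y + b) + b))/3 = (Y + (Y + 2*b))/3 = (2*Y + 2*b)/3 = 2*Y/3 + 2*b/3)
J = -798 (J = -794 - 1*4 = -794 - 4 = -798)
1/(J + h((0 + 4)², -14)) = 1/(-798 + ((⅔)*(-14) + 2*(0 + 4)²/3)) = 1/(-798 + (-28/3 + (⅔)*4²)) = 1/(-798 + (-28/3 + (⅔)*16)) = 1/(-798 + (-28/3 + 32/3)) = 1/(-798 + 4/3) = 1/(-2390/3) = -3/2390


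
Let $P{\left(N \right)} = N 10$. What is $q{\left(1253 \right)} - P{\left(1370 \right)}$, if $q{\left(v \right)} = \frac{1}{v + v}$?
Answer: $- \frac{34332199}{2506} \approx -13700.0$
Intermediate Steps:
$P{\left(N \right)} = 10 N$
$q{\left(v \right)} = \frac{1}{2 v}$
$q{\left(1253 \right)} - P{\left(1370 \right)} = \frac{1}{2 \cdot 1253} - 10 \cdot 1370 = \frac{1}{2} \cdot \frac{1}{1253} - 13700 = \frac{1}{2506} - 13700 = - \frac{34332199}{2506}$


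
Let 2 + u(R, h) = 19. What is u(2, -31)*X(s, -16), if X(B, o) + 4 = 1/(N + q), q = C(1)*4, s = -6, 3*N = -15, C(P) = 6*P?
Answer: -1275/19 ≈ -67.105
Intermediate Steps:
N = -5 (N = (⅓)*(-15) = -5)
q = 24 (q = (6*1)*4 = 6*4 = 24)
X(B, o) = -75/19 (X(B, o) = -4 + 1/(-5 + 24) = -4 + 1/19 = -75/19)
u(R, h) = 17 (u(R, h) = -2 + 19 = 17)
u(2, -31)*X(s, -16) = 17*(-75/19) = -1275/19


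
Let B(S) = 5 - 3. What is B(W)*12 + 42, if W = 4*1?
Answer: 66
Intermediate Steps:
W = 4
B(S) = 2
B(W)*12 + 42 = 2*12 + 42 = 24 + 42 = 66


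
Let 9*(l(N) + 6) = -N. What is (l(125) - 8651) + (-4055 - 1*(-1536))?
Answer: -100709/9 ≈ -11190.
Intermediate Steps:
l(N) = -6 - N/9 (l(N) = -6 + (-N)/9 = -6 - N/9)
(l(125) - 8651) + (-4055 - 1*(-1536)) = ((-6 - 1/9*125) - 8651) + (-4055 - 1*(-1536)) = ((-6 - 125/9) - 8651) + (-4055 + 1536) = (-179/9 - 8651) - 2519 = -78038/9 - 2519 = -100709/9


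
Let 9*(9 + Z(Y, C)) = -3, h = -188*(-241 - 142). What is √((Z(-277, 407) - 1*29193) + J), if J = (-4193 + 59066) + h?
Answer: 4*√54942/3 ≈ 312.53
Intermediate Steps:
h = 72004 (h = -188*(-383) = 72004)
Z(Y, C) = -28/3 (Z(Y, C) = -9 + (⅑)*(-3) = -9 - ⅓ = -28/3)
J = 126877 (J = (-4193 + 59066) + 72004 = 54873 + 72004 = 126877)
√((Z(-277, 407) - 1*29193) + J) = √((-28/3 - 1*29193) + 126877) = √((-28/3 - 29193) + 126877) = √(-87607/3 + 126877) = √(293024/3) = 4*√54942/3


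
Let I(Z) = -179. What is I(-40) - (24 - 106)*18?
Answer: 1297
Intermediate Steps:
I(-40) - (24 - 106)*18 = -179 - (24 - 106)*18 = -179 - (-82)*18 = -179 - 1*(-1476) = -179 + 1476 = 1297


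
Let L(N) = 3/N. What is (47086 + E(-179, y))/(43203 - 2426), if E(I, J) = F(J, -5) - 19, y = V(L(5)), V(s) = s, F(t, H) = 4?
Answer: 47071/40777 ≈ 1.1544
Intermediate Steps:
y = ⅗ (y = 3/5 = 3*(⅕) = ⅗ ≈ 0.60000)
E(I, J) = -15 (E(I, J) = 4 - 19 = -15)
(47086 + E(-179, y))/(43203 - 2426) = (47086 - 15)/(43203 - 2426) = 47071/40777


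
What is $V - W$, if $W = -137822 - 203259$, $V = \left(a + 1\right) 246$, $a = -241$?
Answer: $282041$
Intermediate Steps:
$V = -59040$ ($V = \left(-241 + 1\right) 246 = \left(-240\right) 246 = -59040$)
$W = -341081$ ($W = -137822 - 203259 = -341081$)
$V - W = -59040 - -341081 = -59040 + 341081 = 282041$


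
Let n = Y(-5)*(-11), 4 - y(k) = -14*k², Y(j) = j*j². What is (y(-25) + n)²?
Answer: 102596641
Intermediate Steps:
Y(j) = j³
y(k) = 4 + 14*k² (y(k) = 4 - (-14)*k² = 4 + 14*k²)
n = 1375 (n = (-5)³*(-11) = -125*(-11) = 1375)
(y(-25) + n)² = ((4 + 14*(-25)²) + 1375)² = ((4 + 14*625) + 1375)² = ((4 + 8750) + 1375)² = (8754 + 1375)² = 10129² = 102596641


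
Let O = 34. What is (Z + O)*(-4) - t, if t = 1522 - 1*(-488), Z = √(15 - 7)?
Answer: -2146 - 8*√2 ≈ -2157.3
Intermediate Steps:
Z = 2*√2 (Z = √8 = 2*√2 ≈ 2.8284)
t = 2010 (t = 1522 + 488 = 2010)
(Z + O)*(-4) - t = (2*√2 + 34)*(-4) - 1*2010 = (34 + 2*√2)*(-4) - 2010 = (-136 - 8*√2) - 2010 = -2146 - 8*√2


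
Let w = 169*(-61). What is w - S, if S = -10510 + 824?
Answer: -623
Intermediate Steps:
w = -10309
S = -9686
w - S = -10309 - 1*(-9686) = -10309 + 9686 = -623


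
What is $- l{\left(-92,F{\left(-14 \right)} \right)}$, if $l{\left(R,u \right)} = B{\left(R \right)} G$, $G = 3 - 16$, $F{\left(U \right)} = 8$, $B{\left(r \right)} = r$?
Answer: $-1196$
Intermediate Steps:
$G = -13$
$l{\left(R,u \right)} = - 13 R$ ($l{\left(R,u \right)} = R \left(-13\right) = - 13 R$)
$- l{\left(-92,F{\left(-14 \right)} \right)} = - \left(-13\right) \left(-92\right) = \left(-1\right) 1196 = -1196$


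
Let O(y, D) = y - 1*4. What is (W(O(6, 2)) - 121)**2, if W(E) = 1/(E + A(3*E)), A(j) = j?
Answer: 935089/64 ≈ 14611.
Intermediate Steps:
O(y, D) = -4 + y (O(y, D) = y - 4 = -4 + y)
W(E) = 1/(4*E) (W(E) = 1/(E + 3*E) = 1/(4*E))
(W(O(6, 2)) - 121)**2 = (1/(4*(-4 + 6)) - 121)**2 = ((1/4)/2 - 121)**2 = ((1/4)*(1/2) - 121)**2 = (1/8 - 121)**2 = (-967/8)**2 = 935089/64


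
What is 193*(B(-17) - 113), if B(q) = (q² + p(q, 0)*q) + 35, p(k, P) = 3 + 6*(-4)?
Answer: 109624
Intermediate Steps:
p(k, P) = -21 (p(k, P) = 3 - 24 = -21)
B(q) = 35 + q² - 21*q (B(q) = (q² - 21*q) + 35 = 35 + q² - 21*q)
193*(B(-17) - 113) = 193*((35 + (-17)² - 21*(-17)) - 113) = 193*((35 + 289 + 357) - 113) = 193*(681 - 113) = 193*568 = 109624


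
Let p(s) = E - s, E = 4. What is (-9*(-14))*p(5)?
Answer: -126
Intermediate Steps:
p(s) = 4 - s
(-9*(-14))*p(5) = (-9*(-14))*(4 - 1*5) = 126*(4 - 5) = 126*(-1) = -126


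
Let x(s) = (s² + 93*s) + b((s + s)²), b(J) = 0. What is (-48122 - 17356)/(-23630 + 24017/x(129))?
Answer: 1875158964/676691923 ≈ 2.7711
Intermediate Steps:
x(s) = s² + 93*s (x(s) = (s² + 93*s) + 0 = s² + 93*s)
(-48122 - 17356)/(-23630 + 24017/x(129)) = (-48122 - 17356)/(-23630 + 24017/((129*(93 + 129)))) = -65478/(-23630 + 24017/((129*222))) = -65478/(-23630 + 24017/28638) = -65478/(-676691923/28638) = -65478*(-28638/676691923) = 1875158964/676691923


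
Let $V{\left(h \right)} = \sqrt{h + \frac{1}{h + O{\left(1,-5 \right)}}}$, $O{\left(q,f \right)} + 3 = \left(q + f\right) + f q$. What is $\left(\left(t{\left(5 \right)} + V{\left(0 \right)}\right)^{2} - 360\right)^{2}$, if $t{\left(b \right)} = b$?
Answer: $\frac{16167241}{144} - \frac{20105 i \sqrt{3}}{18} \approx 1.1227 \cdot 10^{5} - 1934.6 i$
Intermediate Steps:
$O{\left(q,f \right)} = -3 + f + q + f q$ ($O{\left(q,f \right)} = -3 + \left(\left(q + f\right) + f q\right) = -3 + \left(\left(f + q\right) + f q\right) = -3 + \left(f + q + f q\right) = -3 + f + q + f q$)
$V{\left(h \right)} = \sqrt{h + \frac{1}{-12 + h}}$ ($V{\left(h \right)} = \sqrt{h + \frac{1}{h - 12}} = \sqrt{h + \frac{1}{-12 + h}}$)
$\left(\left(t{\left(5 \right)} + V{\left(0 \right)}\right)^{2} - 360\right)^{2} = \left(\left(5 + \sqrt{\frac{1 + 0 \left(-12 + 0\right)}{-12 + 0}}\right)^{2} - 360\right)^{2} = \left(\left(5 + \sqrt{\frac{1 + 0 \left(-12\right)}{-12}}\right)^{2} - 360\right)^{2} = \left(\left(5 + \sqrt{- \frac{1 + 0}{12}}\right)^{2} - 360\right)^{2} = \left(\left(5 + \sqrt{\left(- \frac{1}{12}\right) 1}\right)^{2} - 360\right)^{2} = \left(\left(5 + \sqrt{- \frac{1}{12}}\right)^{2} - 360\right)^{2} = \left(\left(5 + \frac{i \sqrt{3}}{6}\right)^{2} - 360\right)^{2} = \left(-360 + \left(5 + \frac{i \sqrt{3}}{6}\right)^{2}\right)^{2}$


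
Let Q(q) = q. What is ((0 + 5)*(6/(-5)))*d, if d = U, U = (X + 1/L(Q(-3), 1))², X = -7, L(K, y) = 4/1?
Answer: -2187/8 ≈ -273.38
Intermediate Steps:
L(K, y) = 4 (L(K, y) = 4*1 = 4)
U = 729/16 (U = (-7 + 1/4)² = (-7 + ¼)² = (-27/4)² = 729/16 ≈ 45.563)
d = 729/16 ≈ 45.563
((0 + 5)*(6/(-5)))*d = ((0 + 5)*(6/(-5)))*(729/16) = (5*(6*(-⅕)))*(729/16) = (5*(-6/5))*(729/16) = -6*729/16 = -2187/8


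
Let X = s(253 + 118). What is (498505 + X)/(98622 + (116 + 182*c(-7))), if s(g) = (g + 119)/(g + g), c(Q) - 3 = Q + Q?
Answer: 825650/160219 ≈ 5.1533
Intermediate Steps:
c(Q) = 3 + 2*Q (c(Q) = 3 + (Q + Q) = 3 + 2*Q)
s(g) = (119 + g)/(2*g) (s(g) = (119 + g)/((2*g)) = (119 + g)*(1/(2*g)) = (119 + g)/(2*g))
X = 35/53 (X = (119 + (253 + 118))/(2*(253 + 118)) = (½)*(119 + 371)/371 = (½)*(1/371)*490 = 35/53 ≈ 0.66038)
(498505 + X)/(98622 + (116 + 182*c(-7))) = (498505 + 35/53)/(98622 + (116 + 182*(3 + 2*(-7)))) = 26420800/(53*(98622 + (116 + 182*(3 - 14)))) = 26420800/(53*(98622 + (116 + 182*(-11)))) = 26420800/(53*(98622 + (116 - 2002))) = 26420800/(53*(98622 - 1886)) = (26420800/53)/96736 = (26420800/53)*(1/96736) = 825650/160219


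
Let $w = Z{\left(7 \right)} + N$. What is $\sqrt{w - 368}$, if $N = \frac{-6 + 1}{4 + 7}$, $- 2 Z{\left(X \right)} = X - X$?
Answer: $\frac{i \sqrt{44583}}{11} \approx 19.195 i$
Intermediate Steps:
$Z{\left(X \right)} = 0$ ($Z{\left(X \right)} = - \frac{X - X}{2} = \left(- \frac{1}{2}\right) 0 = 0$)
$N = - \frac{5}{11} \approx -0.45455$
$w = - \frac{5}{11}$ ($w = 0 - \frac{5}{11} = - \frac{5}{11} \approx -0.45455$)
$\sqrt{w - 368} = \sqrt{- \frac{5}{11} - 368} = \sqrt{- \frac{4053}{11}} = \frac{i \sqrt{44583}}{11}$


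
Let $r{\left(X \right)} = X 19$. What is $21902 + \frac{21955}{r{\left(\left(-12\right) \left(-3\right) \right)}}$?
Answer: $\frac{15002923}{684} \approx 21934.0$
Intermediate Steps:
$r{\left(X \right)} = 19 X$
$21902 + \frac{21955}{r{\left(\left(-12\right) \left(-3\right) \right)}} = 21902 + \frac{21955}{19 \left(\left(-12\right) \left(-3\right)\right)} = 21902 + \frac{21955}{19 \cdot 36} = 21902 + \frac{21955}{684} = \frac{15002923}{684}$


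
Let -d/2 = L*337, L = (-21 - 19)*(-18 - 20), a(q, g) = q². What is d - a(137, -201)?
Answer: -1043249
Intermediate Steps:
L = 1520 (L = -40*(-38) = 1520)
d = -1024480 (d = -3040*337 = -2*512240 = -1024480)
d - a(137, -201) = -1024480 - 1*137² = -1024480 - 1*18769 = -1024480 - 18769 = -1043249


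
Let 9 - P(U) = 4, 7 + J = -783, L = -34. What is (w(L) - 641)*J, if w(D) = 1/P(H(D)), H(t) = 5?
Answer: 506232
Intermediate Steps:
J = -790 (J = -7 - 783 = -790)
P(U) = 5 (P(U) = 9 - 1*4 = 9 - 4 = 5)
w(D) = 1/5
(w(L) - 641)*J = (1/5 - 641)*(-790) = -3204/5*(-790) = 506232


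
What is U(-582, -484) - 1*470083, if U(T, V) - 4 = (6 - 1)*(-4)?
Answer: -470099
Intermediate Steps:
U(T, V) = -16 (U(T, V) = 4 + (6 - 1)*(-4) = 4 + 5*(-4) = 4 - 20 = -16)
U(-582, -484) - 1*470083 = -16 - 1*470083 = -16 - 470083 = -470099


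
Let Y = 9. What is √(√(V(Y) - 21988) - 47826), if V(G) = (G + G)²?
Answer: √(-47826 + 4*I*√1354) ≈ 0.3365 + 218.69*I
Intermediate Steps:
V(G) = 4*G² (V(G) = (2*G)² = 4*G²)
√(√(V(Y) - 21988) - 47826) = √(√(4*9² - 21988) - 47826) = √(√(4*81 - 21988) - 47826) = √(√(324 - 21988) - 47826) = √(√(-21664) - 47826) = √(4*I*√1354 - 47826) = √(-47826 + 4*I*√1354)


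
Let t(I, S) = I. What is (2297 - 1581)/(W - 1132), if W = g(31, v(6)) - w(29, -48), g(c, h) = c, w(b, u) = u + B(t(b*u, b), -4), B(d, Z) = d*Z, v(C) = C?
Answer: -716/6621 ≈ -0.10814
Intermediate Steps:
B(d, Z) = Z*d
w(b, u) = u - 4*b*u
W = -5489 (W = 31 - (-48)*(1 - 4*29) = 31 - (-48)*(1 - 116) = 31 - (-48)*(-115) = 31 - 1*5520 = 31 - 5520 = -5489)
(2297 - 1581)/(W - 1132) = (2297 - 1581)/(-5489 - 1132) = 716/(-6621) = 716*(-1/6621) = -716/6621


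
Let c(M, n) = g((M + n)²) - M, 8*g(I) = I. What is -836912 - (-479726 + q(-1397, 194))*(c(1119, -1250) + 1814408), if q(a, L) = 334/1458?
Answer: 5079145360231367/5832 ≈ 8.7091e+11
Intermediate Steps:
g(I) = I/8
q(a, L) = 167/729 (q(a, L) = 334*(1/1458) = 167/729)
c(M, n) = -M + (M + n)²/8 (c(M, n) = (M + n)²/8 - M = -M + (M + n)²/8)
-836912 - (-479726 + q(-1397, 194))*(c(1119, -1250) + 1814408) = -836912 - (-479726 + 167/729)*((-1*1119 + (1119 - 1250)²/8) + 1814408) = -836912 - (-349720087)*((-1119 + (⅛)*(-131)²) + 1814408)/729 = -836912 - (-349720087)*((-1119 + (⅛)*17161) + 1814408)/729 = -836912 - (-349720087)*((-1119 + 17161/8) + 1814408)/729 = -836912 - (-349720087)*(8209/8 + 1814408)/729 = -836912 - (-349720087)*14523473/(729*8) = -836912 - 1*(-5079150241102151/5832) = -836912 + 5079150241102151/5832 = 5079145360231367/5832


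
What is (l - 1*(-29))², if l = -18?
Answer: 121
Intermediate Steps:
(l - 1*(-29))² = (-18 - 1*(-29))² = (-18 + 29)² = 11² = 121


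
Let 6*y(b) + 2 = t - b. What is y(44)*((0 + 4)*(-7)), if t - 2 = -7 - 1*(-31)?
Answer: 280/3 ≈ 93.333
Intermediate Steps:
t = 26 (t = 2 + (-7 - 1*(-31)) = 2 + (-7 + 31) = 2 + 24 = 26)
y(b) = 4 - b/6 (y(b) = -1/3 + (26 - b)/6 = -1/3 + (13/3 - b/6) = 4 - b/6)
y(44)*((0 + 4)*(-7)) = (4 - 1/6*44)*((0 + 4)*(-7)) = (4 - 22/3)*(4*(-7)) = -10/3*(-28) = 280/3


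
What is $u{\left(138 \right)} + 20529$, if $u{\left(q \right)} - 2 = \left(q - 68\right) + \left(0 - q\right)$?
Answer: $20463$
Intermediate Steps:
$u{\left(q \right)} = -66$ ($u{\left(q \right)} = 2 + \left(\left(q - 68\right) + \left(0 - q\right)\right) = 2 + \left(\left(-68 + q\right) - q\right) = 2 - 68 = -66$)
$u{\left(138 \right)} + 20529 = -66 + 20529 = 20463$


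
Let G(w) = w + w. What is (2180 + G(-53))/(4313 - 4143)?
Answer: 61/5 ≈ 12.200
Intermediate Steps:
G(w) = 2*w
(2180 + G(-53))/(4313 - 4143) = (2180 + 2*(-53))/(4313 - 4143) = (2180 - 106)/170 = 2074*(1/170) = 61/5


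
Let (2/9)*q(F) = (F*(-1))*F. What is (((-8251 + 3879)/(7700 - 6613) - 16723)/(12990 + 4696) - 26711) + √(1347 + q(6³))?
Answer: -513528663175/19224682 + I*√208605 ≈ -26712.0 + 456.73*I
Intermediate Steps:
q(F) = -9*F²/2 (q(F) = 9*((F*(-1))*F)/2 = 9*((-F)*F)/2 = 9*(-F²)/2 = -9*F²/2)
(((-8251 + 3879)/(7700 - 6613) - 16723)/(12990 + 4696) - 26711) + √(1347 + q(6³)) = (((-8251 + 3879)/(7700 - 6613) - 16723)/(12990 + 4696) - 26711) + √(1347 - 9*(6³)²/2) = ((-4372/1087 - 16723)/17686 - 26711) + √(1347 - 9/2*216²) = ((-4372*1/1087 - 16723)*(1/17686) - 26711) + √(1347 - 9/2*46656) = ((-4372/1087 - 16723)*(1/17686) - 26711) + √(1347 - 209952) = (-18182273/1087*1/17686 - 26711) + √(-208605) = (-18182273/19224682 - 26711) + I*√208605 = -513528663175/19224682 + I*√208605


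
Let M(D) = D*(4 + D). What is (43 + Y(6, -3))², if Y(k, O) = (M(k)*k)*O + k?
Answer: 1062961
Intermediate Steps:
Y(k, O) = k + O*k²*(4 + k) (Y(k, O) = ((k*(4 + k))*k)*O + k = (k²*(4 + k))*O + k = O*k²*(4 + k) + k = k + O*k²*(4 + k))
(43 + Y(6, -3))² = (43 + 6*(1 - 3*6*(4 + 6)))² = (43 + 6*(1 - 3*6*10))² = (43 + 6*(1 - 180))² = (43 + 6*(-179))² = (43 - 1074)² = (-1031)² = 1062961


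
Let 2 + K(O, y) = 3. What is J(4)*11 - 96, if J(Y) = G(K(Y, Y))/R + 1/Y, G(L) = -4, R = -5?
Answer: -1689/20 ≈ -84.450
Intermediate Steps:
K(O, y) = 1 (K(O, y) = -2 + 3 = 1)
J(Y) = ⅘ + 1/Y (J(Y) = -4/(-5) + 1/Y = -4*(-⅕) + 1/Y = ⅘ + 1/Y)
J(4)*11 - 96 = (⅘ + 1/4)*11 - 96 = (⅘ + ¼)*11 - 96 = (21/20)*11 - 96 = 231/20 - 96 = -1689/20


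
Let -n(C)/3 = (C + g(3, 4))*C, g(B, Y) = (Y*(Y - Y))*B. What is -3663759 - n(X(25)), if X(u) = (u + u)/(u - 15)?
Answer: -3663684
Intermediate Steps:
g(B, Y) = 0 (g(B, Y) = (Y*0)*B = 0*B = 0)
X(u) = 2*u/(-15 + u) (X(u) = (2*u)/(-15 + u) = 2*u/(-15 + u))
n(C) = -3*C**2 (n(C) = -3*(C + 0)*C = -3*C*C = -3*C**2)
-3663759 - n(X(25)) = -3663759 - (-3)*(2*25/(-15 + 25))**2 = -3663759 - (-3)*(2*25/10)**2 = -3663759 - (-3)*(2*25*(1/10))**2 = -3663759 - (-3)*5**2 = -3663759 - (-3)*25 = -3663759 - 1*(-75) = -3663759 + 75 = -3663684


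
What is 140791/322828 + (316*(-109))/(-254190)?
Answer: 23453575961/41029824660 ≈ 0.57162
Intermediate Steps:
140791/322828 + (316*(-109))/(-254190) = 140791*(1/322828) - 34444*(-1/254190) = 140791/322828 + 17222/127095 = 23453575961/41029824660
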